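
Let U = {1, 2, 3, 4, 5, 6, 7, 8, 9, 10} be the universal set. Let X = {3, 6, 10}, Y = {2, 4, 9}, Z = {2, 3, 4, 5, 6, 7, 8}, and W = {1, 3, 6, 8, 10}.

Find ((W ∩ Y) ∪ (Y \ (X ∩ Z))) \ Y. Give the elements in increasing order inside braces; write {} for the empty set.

{}

W ∩ Y = {}
X ∩ Z = {3, 6}
Y \ (X ∩ Z) = {2, 4, 9}
(W ∩ Y) ∪ (Y \ (X ∩ Z)) = {2, 4, 9}
((W ∩ Y) ∪ (Y \ (X ∩ Z))) \ Y = {}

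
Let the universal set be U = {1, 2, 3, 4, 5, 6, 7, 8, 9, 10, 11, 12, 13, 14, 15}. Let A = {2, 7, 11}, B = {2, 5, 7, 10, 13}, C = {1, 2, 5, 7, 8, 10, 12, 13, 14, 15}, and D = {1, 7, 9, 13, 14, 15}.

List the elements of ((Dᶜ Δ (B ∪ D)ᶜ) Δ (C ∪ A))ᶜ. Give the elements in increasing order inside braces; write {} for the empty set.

Dᶜ = {2, 3, 4, 5, 6, 8, 10, 11, 12}
B ∪ D = {1, 2, 5, 7, 9, 10, 13, 14, 15}
(B ∪ D)ᶜ = {3, 4, 6, 8, 11, 12}
Dᶜ Δ (B ∪ D)ᶜ = {2, 5, 10}
C ∪ A = {1, 2, 5, 7, 8, 10, 11, 12, 13, 14, 15}
(Dᶜ Δ (B ∪ D)ᶜ) Δ (C ∪ A) = {1, 7, 8, 11, 12, 13, 14, 15}
((Dᶜ Δ (B ∪ D)ᶜ) Δ (C ∪ A))ᶜ = {2, 3, 4, 5, 6, 9, 10}

{2, 3, 4, 5, 6, 9, 10}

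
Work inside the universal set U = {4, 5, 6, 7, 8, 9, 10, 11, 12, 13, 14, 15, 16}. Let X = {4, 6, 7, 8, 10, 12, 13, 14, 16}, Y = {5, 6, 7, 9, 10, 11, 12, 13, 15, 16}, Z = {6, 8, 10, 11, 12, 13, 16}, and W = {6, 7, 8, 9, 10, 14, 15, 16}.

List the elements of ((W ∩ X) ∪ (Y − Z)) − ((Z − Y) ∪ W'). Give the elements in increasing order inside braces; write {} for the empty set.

W ∩ X = {6, 7, 8, 10, 14, 16}
Y − Z = {5, 7, 9, 15}
(W ∩ X) ∪ (Y − Z) = {5, 6, 7, 8, 9, 10, 14, 15, 16}
Z − Y = {8}
W' = {4, 5, 11, 12, 13}
(Z − Y) ∪ W' = {4, 5, 8, 11, 12, 13}
((W ∩ X) ∪ (Y − Z)) − ((Z − Y) ∪ W') = {6, 7, 9, 10, 14, 15, 16}

{6, 7, 9, 10, 14, 15, 16}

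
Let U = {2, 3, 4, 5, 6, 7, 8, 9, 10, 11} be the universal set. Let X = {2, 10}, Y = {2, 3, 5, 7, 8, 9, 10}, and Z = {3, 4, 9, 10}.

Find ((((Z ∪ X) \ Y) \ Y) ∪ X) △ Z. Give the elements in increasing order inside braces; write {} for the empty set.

Z ∪ X = {2, 3, 4, 9, 10}
(Z ∪ X) \ Y = {4}
((Z ∪ X) \ Y) \ Y = {4}
(((Z ∪ X) \ Y) \ Y) ∪ X = {2, 4, 10}
((((Z ∪ X) \ Y) \ Y) ∪ X) △ Z = {2, 3, 9}

{2, 3, 9}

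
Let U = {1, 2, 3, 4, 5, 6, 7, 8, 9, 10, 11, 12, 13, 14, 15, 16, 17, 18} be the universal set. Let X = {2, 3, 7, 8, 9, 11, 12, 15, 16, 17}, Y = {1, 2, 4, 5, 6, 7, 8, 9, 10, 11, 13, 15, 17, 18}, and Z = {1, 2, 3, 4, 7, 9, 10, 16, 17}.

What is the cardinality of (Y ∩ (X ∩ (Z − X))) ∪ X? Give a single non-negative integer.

10

Z − X = {1, 4, 10}
X ∩ (Z − X) = {}
Y ∩ (X ∩ (Z − X)) = {}
(Y ∩ (X ∩ (Z − X))) ∪ X = {2, 3, 7, 8, 9, 11, 12, 15, 16, 17}
|(Y ∩ (X ∩ (Z − X))) ∪ X| = 10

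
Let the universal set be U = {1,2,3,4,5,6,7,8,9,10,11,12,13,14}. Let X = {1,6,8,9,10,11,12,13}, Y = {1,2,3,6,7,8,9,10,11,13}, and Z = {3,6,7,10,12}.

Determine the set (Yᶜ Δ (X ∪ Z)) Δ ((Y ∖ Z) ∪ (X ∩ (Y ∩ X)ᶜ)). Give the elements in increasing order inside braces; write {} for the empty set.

{2,3,4,5,6,7,10,12,14}

Yᶜ = {4,5,12,14}
X ∪ Z = {1,3,6,7,8,9,10,11,12,13}
Yᶜ Δ (X ∪ Z) = {1,3,4,5,6,7,8,9,10,11,13,14}
Y ∖ Z = {1,2,8,9,11,13}
Y ∩ X = {1,6,8,9,10,11,13}
(Y ∩ X)ᶜ = {2,3,4,5,7,12,14}
X ∩ (Y ∩ X)ᶜ = {12}
(Y ∖ Z) ∪ (X ∩ (Y ∩ X)ᶜ) = {1,2,8,9,11,12,13}
(Yᶜ Δ (X ∪ Z)) Δ ((Y ∖ Z) ∪ (X ∩ (Y ∩ X)ᶜ)) = {2,3,4,5,6,7,10,12,14}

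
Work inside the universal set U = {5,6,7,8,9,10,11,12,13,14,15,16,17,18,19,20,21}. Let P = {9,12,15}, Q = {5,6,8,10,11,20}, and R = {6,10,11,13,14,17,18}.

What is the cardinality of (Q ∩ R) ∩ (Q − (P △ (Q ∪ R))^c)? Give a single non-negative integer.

Q ∩ R = {6,10,11}
Q ∪ R = {5,6,8,10,11,13,14,17,18,20}
P △ (Q ∪ R) = {5,6,8,9,10,11,12,13,14,15,17,18,20}
(P △ (Q ∪ R))^c = {7,16,19,21}
Q − (P △ (Q ∪ R))^c = {5,6,8,10,11,20}
(Q ∩ R) ∩ (Q − (P △ (Q ∪ R))^c) = {6,10,11}
|(Q ∩ R) ∩ (Q − (P △ (Q ∪ R))^c)| = 3

3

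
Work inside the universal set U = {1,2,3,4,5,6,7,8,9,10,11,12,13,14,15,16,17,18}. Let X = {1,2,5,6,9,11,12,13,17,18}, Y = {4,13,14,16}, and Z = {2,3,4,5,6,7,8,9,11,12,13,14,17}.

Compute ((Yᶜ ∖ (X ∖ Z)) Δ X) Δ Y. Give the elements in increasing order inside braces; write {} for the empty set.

Yᶜ = {1,2,3,5,6,7,8,9,10,11,12,15,17,18}
X ∖ Z = {1,18}
Yᶜ ∖ (X ∖ Z) = {2,3,5,6,7,8,9,10,11,12,15,17}
(Yᶜ ∖ (X ∖ Z)) Δ X = {1,3,7,8,10,13,15,18}
((Yᶜ ∖ (X ∖ Z)) Δ X) Δ Y = {1,3,4,7,8,10,14,15,16,18}

{1,3,4,7,8,10,14,15,16,18}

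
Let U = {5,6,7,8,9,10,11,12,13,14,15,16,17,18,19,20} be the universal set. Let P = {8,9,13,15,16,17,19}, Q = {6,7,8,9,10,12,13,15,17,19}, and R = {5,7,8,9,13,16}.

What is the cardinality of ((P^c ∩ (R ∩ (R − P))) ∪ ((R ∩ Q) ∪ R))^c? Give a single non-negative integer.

P^c = {5,6,7,10,11,12,14,18,20}
R − P = {5,7}
R ∩ (R − P) = {5,7}
P^c ∩ (R ∩ (R − P)) = {5,7}
R ∩ Q = {7,8,9,13}
(R ∩ Q) ∪ R = {5,7,8,9,13,16}
(P^c ∩ (R ∩ (R − P))) ∪ ((R ∩ Q) ∪ R) = {5,7,8,9,13,16}
((P^c ∩ (R ∩ (R − P))) ∪ ((R ∩ Q) ∪ R))^c = {6,10,11,12,14,15,17,18,19,20}
|((P^c ∩ (R ∩ (R − P))) ∪ ((R ∩ Q) ∪ R))^c| = 10

10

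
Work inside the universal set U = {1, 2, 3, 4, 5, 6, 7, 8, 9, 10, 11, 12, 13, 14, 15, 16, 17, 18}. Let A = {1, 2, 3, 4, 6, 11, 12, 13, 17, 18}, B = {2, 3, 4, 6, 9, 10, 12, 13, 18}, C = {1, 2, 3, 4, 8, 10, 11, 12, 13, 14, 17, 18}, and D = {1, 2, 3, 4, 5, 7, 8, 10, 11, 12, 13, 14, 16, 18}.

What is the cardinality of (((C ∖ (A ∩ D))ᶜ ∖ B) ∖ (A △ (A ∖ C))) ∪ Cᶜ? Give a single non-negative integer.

6

A ∩ D = {1, 2, 3, 4, 11, 12, 13, 18}
C ∖ (A ∩ D) = {8, 10, 14, 17}
(C ∖ (A ∩ D))ᶜ = {1, 2, 3, 4, 5, 6, 7, 9, 11, 12, 13, 15, 16, 18}
(C ∖ (A ∩ D))ᶜ ∖ B = {1, 5, 7, 11, 15, 16}
A ∖ C = {6}
A △ (A ∖ C) = {1, 2, 3, 4, 11, 12, 13, 17, 18}
((C ∖ (A ∩ D))ᶜ ∖ B) ∖ (A △ (A ∖ C)) = {5, 7, 15, 16}
Cᶜ = {5, 6, 7, 9, 15, 16}
(((C ∖ (A ∩ D))ᶜ ∖ B) ∖ (A △ (A ∖ C))) ∪ Cᶜ = {5, 6, 7, 9, 15, 16}
|(((C ∖ (A ∩ D))ᶜ ∖ B) ∖ (A △ (A ∖ C))) ∪ Cᶜ| = 6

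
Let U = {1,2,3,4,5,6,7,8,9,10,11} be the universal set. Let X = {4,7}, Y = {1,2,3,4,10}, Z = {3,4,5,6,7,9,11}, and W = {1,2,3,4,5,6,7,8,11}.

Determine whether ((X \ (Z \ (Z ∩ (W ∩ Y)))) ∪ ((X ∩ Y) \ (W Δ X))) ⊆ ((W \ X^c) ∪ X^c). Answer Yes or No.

W ∩ Y = {1,2,3,4}
Z ∩ (W ∩ Y) = {3,4}
Z \ (Z ∩ (W ∩ Y)) = {5,6,7,9,11}
X \ (Z \ (Z ∩ (W ∩ Y))) = {4}
X ∩ Y = {4}
W Δ X = {1,2,3,5,6,8,11}
(X ∩ Y) \ (W Δ X) = {4}
(X \ (Z \ (Z ∩ (W ∩ Y)))) ∪ ((X ∩ Y) \ (W Δ X)) = {4}
X^c = {1,2,3,5,6,8,9,10,11}
W \ X^c = {4,7}
(W \ X^c) ∪ X^c = {1,2,3,4,5,6,7,8,9,10,11}
Every element of {4} is in {1,2,3,4,5,6,7,8,9,10,11}, so (X \ (Z \ (Z ∩ (W ∩ Y)))) ∪ ((X ∩ Y) \ (W Δ X)) ⊆ (W \ X^c) ∪ X^c.

Yes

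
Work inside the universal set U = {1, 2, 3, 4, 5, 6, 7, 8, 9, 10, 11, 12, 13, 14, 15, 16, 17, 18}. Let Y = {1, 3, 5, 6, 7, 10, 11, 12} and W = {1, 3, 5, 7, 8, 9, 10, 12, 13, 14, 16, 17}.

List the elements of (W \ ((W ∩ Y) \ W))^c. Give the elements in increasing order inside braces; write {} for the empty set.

{2, 4, 6, 11, 15, 18}

W ∩ Y = {1, 3, 5, 7, 10, 12}
(W ∩ Y) \ W = {}
W \ ((W ∩ Y) \ W) = {1, 3, 5, 7, 8, 9, 10, 12, 13, 14, 16, 17}
(W \ ((W ∩ Y) \ W))^c = {2, 4, 6, 11, 15, 18}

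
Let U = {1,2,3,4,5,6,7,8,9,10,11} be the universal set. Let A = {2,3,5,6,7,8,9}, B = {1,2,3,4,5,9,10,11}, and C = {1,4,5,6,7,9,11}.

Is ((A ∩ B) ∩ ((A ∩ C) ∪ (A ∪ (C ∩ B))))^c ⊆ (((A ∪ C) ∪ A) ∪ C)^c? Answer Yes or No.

No

A ∩ B = {2,3,5,9}
A ∩ C = {5,6,7,9}
C ∩ B = {1,4,5,9,11}
A ∪ (C ∩ B) = {1,2,3,4,5,6,7,8,9,11}
(A ∩ C) ∪ (A ∪ (C ∩ B)) = {1,2,3,4,5,6,7,8,9,11}
(A ∩ B) ∩ ((A ∩ C) ∪ (A ∪ (C ∩ B))) = {2,3,5,9}
((A ∩ B) ∩ ((A ∩ C) ∪ (A ∪ (C ∩ B))))^c = {1,4,6,7,8,10,11}
A ∪ C = {1,2,3,4,5,6,7,8,9,11}
(A ∪ C) ∪ A = {1,2,3,4,5,6,7,8,9,11}
((A ∪ C) ∪ A) ∪ C = {1,2,3,4,5,6,7,8,9,11}
(((A ∪ C) ∪ A) ∪ C)^c = {10}
1 ∈ ((A ∩ B) ∩ ((A ∩ C) ∪ (A ∪ (C ∩ B))))^c but 1 ∉ (((A ∪ C) ∪ A) ∪ C)^c, so the inclusion fails.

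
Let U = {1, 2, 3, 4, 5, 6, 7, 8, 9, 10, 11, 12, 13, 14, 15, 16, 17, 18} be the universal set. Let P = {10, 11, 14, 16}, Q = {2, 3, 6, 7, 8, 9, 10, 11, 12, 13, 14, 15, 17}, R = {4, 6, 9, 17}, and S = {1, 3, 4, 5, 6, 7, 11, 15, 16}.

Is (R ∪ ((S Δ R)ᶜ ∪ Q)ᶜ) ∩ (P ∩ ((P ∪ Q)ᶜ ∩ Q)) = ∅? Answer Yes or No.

Yes

S Δ R = {1, 3, 5, 7, 9, 11, 15, 16, 17}
(S Δ R)ᶜ = {2, 4, 6, 8, 10, 12, 13, 14, 18}
(S Δ R)ᶜ ∪ Q = {2, 3, 4, 6, 7, 8, 9, 10, 11, 12, 13, 14, 15, 17, 18}
((S Δ R)ᶜ ∪ Q)ᶜ = {1, 5, 16}
R ∪ ((S Δ R)ᶜ ∪ Q)ᶜ = {1, 4, 5, 6, 9, 16, 17}
P ∪ Q = {2, 3, 6, 7, 8, 9, 10, 11, 12, 13, 14, 15, 16, 17}
(P ∪ Q)ᶜ = {1, 4, 5, 18}
(P ∪ Q)ᶜ ∩ Q = {}
P ∩ ((P ∪ Q)ᶜ ∩ Q) = {}
{1, 4, 5, 6, 9, 16, 17} and {} share no elements.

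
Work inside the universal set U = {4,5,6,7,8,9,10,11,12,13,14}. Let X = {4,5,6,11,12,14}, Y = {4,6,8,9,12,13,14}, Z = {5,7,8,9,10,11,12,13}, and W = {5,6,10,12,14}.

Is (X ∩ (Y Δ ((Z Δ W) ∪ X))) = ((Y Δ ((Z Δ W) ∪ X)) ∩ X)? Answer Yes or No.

Yes

Z Δ W = {6,7,8,9,11,13,14}
(Z Δ W) ∪ X = {4,5,6,7,8,9,11,12,13,14}
Y Δ ((Z Δ W) ∪ X) = {5,7,11}
X ∩ (Y Δ ((Z Δ W) ∪ X)) = {5,11}
(Y Δ ((Z Δ W) ∪ X)) ∩ X = {5,11}
Both equal {5,11}, so X ∩ (Y Δ ((Z Δ W) ∪ X)) = (Y Δ ((Z Δ W) ∪ X)) ∩ X.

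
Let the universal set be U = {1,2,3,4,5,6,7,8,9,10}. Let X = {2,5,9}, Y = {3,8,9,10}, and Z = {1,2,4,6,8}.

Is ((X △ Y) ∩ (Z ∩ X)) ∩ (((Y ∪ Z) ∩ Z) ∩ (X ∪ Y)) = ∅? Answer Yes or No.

X △ Y = {2,3,5,8,10}
Z ∩ X = {2}
(X △ Y) ∩ (Z ∩ X) = {2}
Y ∪ Z = {1,2,3,4,6,8,9,10}
(Y ∪ Z) ∩ Z = {1,2,4,6,8}
X ∪ Y = {2,3,5,8,9,10}
((Y ∪ Z) ∩ Z) ∩ (X ∪ Y) = {2,8}
2 lies in both, so they are not disjoint.

No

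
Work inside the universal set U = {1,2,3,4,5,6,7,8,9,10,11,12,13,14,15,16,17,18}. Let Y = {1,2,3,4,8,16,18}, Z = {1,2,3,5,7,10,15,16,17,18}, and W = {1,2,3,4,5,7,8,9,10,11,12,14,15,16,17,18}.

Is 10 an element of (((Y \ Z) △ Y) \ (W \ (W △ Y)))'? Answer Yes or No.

10 ∉ Y and 10 ∈ Z, so 10 ∉ Y \ Z
10 ∉ (Y \ Z) and 10 ∉ Y, so 10 ∉ (Y \ Z) △ Y
10 ∈ W and 10 ∉ Y, so 10 ∈ W △ Y
10 ∈ W and 10 ∈ (W △ Y), so 10 ∉ W \ (W △ Y)
10 ∉ ((Y \ Z) △ Y) and 10 ∉ (W \ (W △ Y)), so 10 ∉ ((Y \ Z) △ Y) \ (W \ (W △ Y))
10 ∈ (((Y \ Z) △ Y) \ (W \ (W △ Y)))' since 10 ∉ (((Y \ Z) △ Y) \ (W \ (W △ Y)))

Yes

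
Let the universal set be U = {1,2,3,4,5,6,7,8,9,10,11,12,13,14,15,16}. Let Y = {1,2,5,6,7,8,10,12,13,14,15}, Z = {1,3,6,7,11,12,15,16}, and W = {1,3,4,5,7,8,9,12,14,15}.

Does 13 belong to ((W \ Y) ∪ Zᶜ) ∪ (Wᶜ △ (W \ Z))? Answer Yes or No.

Yes

13 ∉ W and 13 ∈ Y, so 13 ∉ W \ Y
13 ∉ Z, so 13 ∈ Zᶜ
13 ∉ (W \ Y) and 13 ∈ Zᶜ, so 13 ∈ (W \ Y) ∪ Zᶜ
13 ∉ W, so 13 ∈ Wᶜ
13 ∉ W and 13 ∉ Z, so 13 ∉ W \ Z
13 ∈ Wᶜ and 13 ∉ (W \ Z), so 13 ∈ Wᶜ △ (W \ Z)
13 ∈ ((W \ Y) ∪ Zᶜ) and 13 ∈ (Wᶜ △ (W \ Z)), so 13 ∈ ((W \ Y) ∪ Zᶜ) ∪ (Wᶜ △ (W \ Z))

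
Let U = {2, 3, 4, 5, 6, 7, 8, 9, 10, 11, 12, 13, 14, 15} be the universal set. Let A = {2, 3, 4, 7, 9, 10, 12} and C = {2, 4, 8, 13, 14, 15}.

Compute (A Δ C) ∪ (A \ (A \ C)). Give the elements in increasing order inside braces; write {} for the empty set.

{2, 3, 4, 7, 8, 9, 10, 12, 13, 14, 15}

A Δ C = {3, 7, 8, 9, 10, 12, 13, 14, 15}
A \ C = {3, 7, 9, 10, 12}
A \ (A \ C) = {2, 4}
(A Δ C) ∪ (A \ (A \ C)) = {2, 3, 4, 7, 8, 9, 10, 12, 13, 14, 15}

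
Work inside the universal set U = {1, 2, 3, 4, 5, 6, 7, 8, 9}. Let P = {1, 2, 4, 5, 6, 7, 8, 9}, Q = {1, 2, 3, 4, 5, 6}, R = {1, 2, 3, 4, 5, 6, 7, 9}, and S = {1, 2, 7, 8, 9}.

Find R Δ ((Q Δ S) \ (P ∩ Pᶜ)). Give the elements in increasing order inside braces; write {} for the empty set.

{1, 2, 8}

Q Δ S = {3, 4, 5, 6, 7, 8, 9}
Pᶜ = {3}
P ∩ Pᶜ = {}
(Q Δ S) \ (P ∩ Pᶜ) = {3, 4, 5, 6, 7, 8, 9}
R Δ ((Q Δ S) \ (P ∩ Pᶜ)) = {1, 2, 8}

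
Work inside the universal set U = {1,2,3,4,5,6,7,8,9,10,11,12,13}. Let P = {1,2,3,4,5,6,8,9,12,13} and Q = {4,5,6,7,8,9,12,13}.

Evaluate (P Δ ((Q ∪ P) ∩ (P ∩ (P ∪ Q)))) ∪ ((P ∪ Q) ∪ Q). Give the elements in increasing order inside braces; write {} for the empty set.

Q ∪ P = {1,2,3,4,5,6,7,8,9,12,13}
P ∪ Q = {1,2,3,4,5,6,7,8,9,12,13}
P ∩ (P ∪ Q) = {1,2,3,4,5,6,8,9,12,13}
(Q ∪ P) ∩ (P ∩ (P ∪ Q)) = {1,2,3,4,5,6,8,9,12,13}
P Δ ((Q ∪ P) ∩ (P ∩ (P ∪ Q))) = {}
(P ∪ Q) ∪ Q = {1,2,3,4,5,6,7,8,9,12,13}
(P Δ ((Q ∪ P) ∩ (P ∩ (P ∪ Q)))) ∪ ((P ∪ Q) ∪ Q) = {1,2,3,4,5,6,7,8,9,12,13}

{1,2,3,4,5,6,7,8,9,12,13}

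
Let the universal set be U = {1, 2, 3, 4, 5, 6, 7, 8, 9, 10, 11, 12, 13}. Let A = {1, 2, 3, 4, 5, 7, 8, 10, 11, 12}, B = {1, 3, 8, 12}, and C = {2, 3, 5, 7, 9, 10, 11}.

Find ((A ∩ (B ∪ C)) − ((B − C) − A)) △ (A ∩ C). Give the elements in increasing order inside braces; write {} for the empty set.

B ∪ C = {1, 2, 3, 5, 7, 8, 9, 10, 11, 12}
A ∩ (B ∪ C) = {1, 2, 3, 5, 7, 8, 10, 11, 12}
B − C = {1, 8, 12}
(B − C) − A = {}
(A ∩ (B ∪ C)) − ((B − C) − A) = {1, 2, 3, 5, 7, 8, 10, 11, 12}
A ∩ C = {2, 3, 5, 7, 10, 11}
((A ∩ (B ∪ C)) − ((B − C) − A)) △ (A ∩ C) = {1, 8, 12}

{1, 8, 12}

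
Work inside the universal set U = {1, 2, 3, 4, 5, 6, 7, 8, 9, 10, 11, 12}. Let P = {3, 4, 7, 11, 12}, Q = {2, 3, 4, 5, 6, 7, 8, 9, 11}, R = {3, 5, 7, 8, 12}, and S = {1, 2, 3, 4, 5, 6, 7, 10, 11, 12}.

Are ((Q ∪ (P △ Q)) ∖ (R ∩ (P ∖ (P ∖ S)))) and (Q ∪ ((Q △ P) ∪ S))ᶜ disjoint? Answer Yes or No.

Yes

P △ Q = {2, 5, 6, 8, 9, 12}
Q ∪ (P △ Q) = {2, 3, 4, 5, 6, 7, 8, 9, 11, 12}
P ∖ S = {}
P ∖ (P ∖ S) = {3, 4, 7, 11, 12}
R ∩ (P ∖ (P ∖ S)) = {3, 7, 12}
(Q ∪ (P △ Q)) ∖ (R ∩ (P ∖ (P ∖ S))) = {2, 4, 5, 6, 8, 9, 11}
Q △ P = {2, 5, 6, 8, 9, 12}
(Q △ P) ∪ S = {1, 2, 3, 4, 5, 6, 7, 8, 9, 10, 11, 12}
Q ∪ ((Q △ P) ∪ S) = {1, 2, 3, 4, 5, 6, 7, 8, 9, 10, 11, 12}
(Q ∪ ((Q △ P) ∪ S))ᶜ = {}
{2, 4, 5, 6, 8, 9, 11} and {} share no elements.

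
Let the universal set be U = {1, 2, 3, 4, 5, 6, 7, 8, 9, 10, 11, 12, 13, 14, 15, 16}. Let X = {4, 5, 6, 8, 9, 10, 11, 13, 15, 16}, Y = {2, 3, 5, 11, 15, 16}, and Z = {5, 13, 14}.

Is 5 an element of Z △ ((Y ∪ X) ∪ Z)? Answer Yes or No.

5 ∈ Y and 5 ∈ X, so 5 ∈ Y ∪ X
5 ∈ (Y ∪ X) and 5 ∈ Z, so 5 ∈ (Y ∪ X) ∪ Z
5 ∈ Z and 5 ∈ ((Y ∪ X) ∪ Z), so 5 ∉ Z △ ((Y ∪ X) ∪ Z)

No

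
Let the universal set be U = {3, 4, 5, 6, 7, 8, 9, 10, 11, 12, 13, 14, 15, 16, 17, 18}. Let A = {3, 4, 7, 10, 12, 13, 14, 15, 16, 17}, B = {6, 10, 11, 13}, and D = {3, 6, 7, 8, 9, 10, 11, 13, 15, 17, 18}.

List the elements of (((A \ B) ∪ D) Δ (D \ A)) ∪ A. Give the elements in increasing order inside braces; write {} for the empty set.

A \ B = {3, 4, 7, 12, 14, 15, 16, 17}
(A \ B) ∪ D = {3, 4, 6, 7, 8, 9, 10, 11, 12, 13, 14, 15, 16, 17, 18}
D \ A = {6, 8, 9, 11, 18}
((A \ B) ∪ D) Δ (D \ A) = {3, 4, 7, 10, 12, 13, 14, 15, 16, 17}
(((A \ B) ∪ D) Δ (D \ A)) ∪ A = {3, 4, 7, 10, 12, 13, 14, 15, 16, 17}

{3, 4, 7, 10, 12, 13, 14, 15, 16, 17}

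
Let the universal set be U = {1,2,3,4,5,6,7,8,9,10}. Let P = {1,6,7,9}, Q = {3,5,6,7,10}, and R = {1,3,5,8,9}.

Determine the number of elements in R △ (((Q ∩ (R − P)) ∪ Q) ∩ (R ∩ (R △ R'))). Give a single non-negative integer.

R − P = {3,5,8}
Q ∩ (R − P) = {3,5}
(Q ∩ (R − P)) ∪ Q = {3,5,6,7,10}
R' = {2,4,6,7,10}
R △ R' = {1,2,3,4,5,6,7,8,9,10}
R ∩ (R △ R') = {1,3,5,8,9}
((Q ∩ (R − P)) ∪ Q) ∩ (R ∩ (R △ R')) = {3,5}
R △ (((Q ∩ (R − P)) ∪ Q) ∩ (R ∩ (R △ R'))) = {1,8,9}
|R △ (((Q ∩ (R − P)) ∪ Q) ∩ (R ∩ (R △ R')))| = 3

3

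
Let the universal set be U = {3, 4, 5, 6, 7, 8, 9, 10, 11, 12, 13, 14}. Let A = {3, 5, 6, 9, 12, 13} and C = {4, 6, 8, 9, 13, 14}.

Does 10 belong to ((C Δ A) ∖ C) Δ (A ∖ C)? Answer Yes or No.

No

10 ∉ C and 10 ∉ A, so 10 ∉ C Δ A
10 ∉ (C Δ A) and 10 ∉ C, so 10 ∉ (C Δ A) ∖ C
10 ∉ A and 10 ∉ C, so 10 ∉ A ∖ C
10 ∉ ((C Δ A) ∖ C) and 10 ∉ (A ∖ C), so 10 ∉ ((C Δ A) ∖ C) Δ (A ∖ C)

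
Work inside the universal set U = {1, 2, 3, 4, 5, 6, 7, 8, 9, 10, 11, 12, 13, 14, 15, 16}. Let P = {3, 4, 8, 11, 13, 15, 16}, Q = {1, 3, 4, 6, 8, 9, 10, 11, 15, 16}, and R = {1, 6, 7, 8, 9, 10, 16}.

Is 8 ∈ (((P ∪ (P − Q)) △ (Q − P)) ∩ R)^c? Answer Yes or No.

8 ∈ P and 8 ∈ Q, so 8 ∉ P − Q
8 ∈ P and 8 ∉ (P − Q), so 8 ∈ P ∪ (P − Q)
8 ∈ Q and 8 ∈ P, so 8 ∉ Q − P
8 ∈ (P ∪ (P − Q)) and 8 ∉ (Q − P), so 8 ∈ (P ∪ (P − Q)) △ (Q − P)
8 ∈ ((P ∪ (P − Q)) △ (Q − P)) and 8 ∈ R, so 8 ∈ ((P ∪ (P − Q)) △ (Q − P)) ∩ R
8 ∉ (((P ∪ (P − Q)) △ (Q − P)) ∩ R)^c since 8 ∈ (((P ∪ (P − Q)) △ (Q − P)) ∩ R)

No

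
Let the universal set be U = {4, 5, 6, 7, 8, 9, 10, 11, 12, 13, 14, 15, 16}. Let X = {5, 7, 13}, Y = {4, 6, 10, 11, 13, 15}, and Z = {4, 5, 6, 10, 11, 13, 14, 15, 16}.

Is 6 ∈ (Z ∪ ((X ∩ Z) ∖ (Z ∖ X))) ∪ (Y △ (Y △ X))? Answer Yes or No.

Yes

6 ∉ X and 6 ∈ Z, so 6 ∉ X ∩ Z
6 ∈ Z and 6 ∉ X, so 6 ∈ Z ∖ X
6 ∉ (X ∩ Z) and 6 ∈ (Z ∖ X), so 6 ∉ (X ∩ Z) ∖ (Z ∖ X)
6 ∈ Z and 6 ∉ ((X ∩ Z) ∖ (Z ∖ X)), so 6 ∈ Z ∪ ((X ∩ Z) ∖ (Z ∖ X))
6 ∈ Y and 6 ∉ X, so 6 ∈ Y △ X
6 ∈ Y and 6 ∈ (Y △ X), so 6 ∉ Y △ (Y △ X)
6 ∈ (Z ∪ ((X ∩ Z) ∖ (Z ∖ X))) and 6 ∉ (Y △ (Y △ X)), so 6 ∈ (Z ∪ ((X ∩ Z) ∖ (Z ∖ X))) ∪ (Y △ (Y △ X))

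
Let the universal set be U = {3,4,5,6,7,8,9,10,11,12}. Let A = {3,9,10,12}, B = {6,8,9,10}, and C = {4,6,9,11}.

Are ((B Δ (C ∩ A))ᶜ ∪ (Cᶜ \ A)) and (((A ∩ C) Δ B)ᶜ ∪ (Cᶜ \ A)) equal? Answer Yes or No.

Yes

C ∩ A = {9}
B Δ (C ∩ A) = {6,8,10}
(B Δ (C ∩ A))ᶜ = {3,4,5,7,9,11,12}
Cᶜ = {3,5,7,8,10,12}
Cᶜ \ A = {5,7,8}
(B Δ (C ∩ A))ᶜ ∪ (Cᶜ \ A) = {3,4,5,7,8,9,11,12}
A ∩ C = {9}
(A ∩ C) Δ B = {6,8,10}
((A ∩ C) Δ B)ᶜ = {3,4,5,7,9,11,12}
((A ∩ C) Δ B)ᶜ ∪ (Cᶜ \ A) = {3,4,5,7,8,9,11,12}
Both equal {3,4,5,7,8,9,11,12}, so (B Δ (C ∩ A))ᶜ ∪ (Cᶜ \ A) = ((A ∩ C) Δ B)ᶜ ∪ (Cᶜ \ A).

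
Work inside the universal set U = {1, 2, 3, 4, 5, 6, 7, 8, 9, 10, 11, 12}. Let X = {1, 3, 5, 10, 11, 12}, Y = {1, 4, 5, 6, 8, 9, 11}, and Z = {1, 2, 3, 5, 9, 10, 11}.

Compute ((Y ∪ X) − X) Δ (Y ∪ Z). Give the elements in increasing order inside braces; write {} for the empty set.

Y ∪ X = {1, 3, 4, 5, 6, 8, 9, 10, 11, 12}
(Y ∪ X) − X = {4, 6, 8, 9}
Y ∪ Z = {1, 2, 3, 4, 5, 6, 8, 9, 10, 11}
((Y ∪ X) − X) Δ (Y ∪ Z) = {1, 2, 3, 5, 10, 11}

{1, 2, 3, 5, 10, 11}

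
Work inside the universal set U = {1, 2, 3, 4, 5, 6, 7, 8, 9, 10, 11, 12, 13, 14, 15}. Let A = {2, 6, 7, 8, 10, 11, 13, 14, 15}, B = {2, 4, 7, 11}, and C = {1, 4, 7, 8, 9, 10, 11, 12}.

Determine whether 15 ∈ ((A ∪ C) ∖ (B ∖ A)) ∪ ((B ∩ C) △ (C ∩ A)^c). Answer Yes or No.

Yes

15 ∈ A and 15 ∉ C, so 15 ∈ A ∪ C
15 ∉ B and 15 ∈ A, so 15 ∉ B ∖ A
15 ∈ (A ∪ C) and 15 ∉ (B ∖ A), so 15 ∈ (A ∪ C) ∖ (B ∖ A)
15 ∉ B and 15 ∉ C, so 15 ∉ B ∩ C
15 ∉ C and 15 ∈ A, so 15 ∉ C ∩ A
15 ∈ (C ∩ A)^c since 15 ∉ (C ∩ A)
15 ∉ (B ∩ C) and 15 ∈ (C ∩ A)^c, so 15 ∈ (B ∩ C) △ (C ∩ A)^c
15 ∈ ((A ∪ C) ∖ (B ∖ A)) and 15 ∈ ((B ∩ C) △ (C ∩ A)^c), so 15 ∈ ((A ∪ C) ∖ (B ∖ A)) ∪ ((B ∩ C) △ (C ∩ A)^c)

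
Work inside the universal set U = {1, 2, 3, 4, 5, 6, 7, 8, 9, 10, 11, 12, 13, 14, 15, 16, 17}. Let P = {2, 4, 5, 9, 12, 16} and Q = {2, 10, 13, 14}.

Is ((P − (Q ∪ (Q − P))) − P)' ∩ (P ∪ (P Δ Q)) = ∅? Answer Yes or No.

Q − P = {10, 13, 14}
Q ∪ (Q − P) = {2, 10, 13, 14}
P − (Q ∪ (Q − P)) = {4, 5, 9, 12, 16}
(P − (Q ∪ (Q − P))) − P = {}
((P − (Q ∪ (Q − P))) − P)' = {1, 2, 3, 4, 5, 6, 7, 8, 9, 10, 11, 12, 13, 14, 15, 16, 17}
P Δ Q = {4, 5, 9, 10, 12, 13, 14, 16}
P ∪ (P Δ Q) = {2, 4, 5, 9, 10, 12, 13, 14, 16}
2 lies in both, so they are not disjoint.

No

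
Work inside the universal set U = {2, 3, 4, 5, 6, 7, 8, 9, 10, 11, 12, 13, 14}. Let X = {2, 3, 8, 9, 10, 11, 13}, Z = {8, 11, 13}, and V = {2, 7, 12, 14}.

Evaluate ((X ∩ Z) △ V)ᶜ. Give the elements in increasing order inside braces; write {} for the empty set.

X ∩ Z = {8, 11, 13}
(X ∩ Z) △ V = {2, 7, 8, 11, 12, 13, 14}
((X ∩ Z) △ V)ᶜ = {3, 4, 5, 6, 9, 10}

{3, 4, 5, 6, 9, 10}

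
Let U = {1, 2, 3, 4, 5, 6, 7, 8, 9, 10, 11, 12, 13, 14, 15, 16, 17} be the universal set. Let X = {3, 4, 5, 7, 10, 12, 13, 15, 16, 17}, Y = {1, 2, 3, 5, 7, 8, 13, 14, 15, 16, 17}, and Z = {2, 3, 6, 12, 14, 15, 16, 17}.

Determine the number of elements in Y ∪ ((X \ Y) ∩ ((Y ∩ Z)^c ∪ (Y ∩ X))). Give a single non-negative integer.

X \ Y = {4, 10, 12}
Y ∩ Z = {2, 3, 14, 15, 16, 17}
(Y ∩ Z)^c = {1, 4, 5, 6, 7, 8, 9, 10, 11, 12, 13}
Y ∩ X = {3, 5, 7, 13, 15, 16, 17}
(Y ∩ Z)^c ∪ (Y ∩ X) = {1, 3, 4, 5, 6, 7, 8, 9, 10, 11, 12, 13, 15, 16, 17}
(X \ Y) ∩ ((Y ∩ Z)^c ∪ (Y ∩ X)) = {4, 10, 12}
Y ∪ ((X \ Y) ∩ ((Y ∩ Z)^c ∪ (Y ∩ X))) = {1, 2, 3, 4, 5, 7, 8, 10, 12, 13, 14, 15, 16, 17}
|Y ∪ ((X \ Y) ∩ ((Y ∩ Z)^c ∪ (Y ∩ X)))| = 14

14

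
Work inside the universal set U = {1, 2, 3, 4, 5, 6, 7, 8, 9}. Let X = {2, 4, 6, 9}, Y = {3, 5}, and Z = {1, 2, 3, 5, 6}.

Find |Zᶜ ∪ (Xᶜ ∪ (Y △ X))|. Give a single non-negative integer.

9

Zᶜ = {4, 7, 8, 9}
Xᶜ = {1, 3, 5, 7, 8}
Y △ X = {2, 3, 4, 5, 6, 9}
Xᶜ ∪ (Y △ X) = {1, 2, 3, 4, 5, 6, 7, 8, 9}
Zᶜ ∪ (Xᶜ ∪ (Y △ X)) = {1, 2, 3, 4, 5, 6, 7, 8, 9}
|Zᶜ ∪ (Xᶜ ∪ (Y △ X))| = 9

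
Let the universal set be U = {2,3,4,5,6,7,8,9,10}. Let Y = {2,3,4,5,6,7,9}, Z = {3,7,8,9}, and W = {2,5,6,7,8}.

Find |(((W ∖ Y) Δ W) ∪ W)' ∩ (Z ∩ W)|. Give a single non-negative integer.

0

W ∖ Y = {8}
(W ∖ Y) Δ W = {2,5,6,7}
((W ∖ Y) Δ W) ∪ W = {2,5,6,7,8}
(((W ∖ Y) Δ W) ∪ W)' = {3,4,9,10}
Z ∩ W = {7,8}
(((W ∖ Y) Δ W) ∪ W)' ∩ (Z ∩ W) = {}
|(((W ∖ Y) Δ W) ∪ W)' ∩ (Z ∩ W)| = 0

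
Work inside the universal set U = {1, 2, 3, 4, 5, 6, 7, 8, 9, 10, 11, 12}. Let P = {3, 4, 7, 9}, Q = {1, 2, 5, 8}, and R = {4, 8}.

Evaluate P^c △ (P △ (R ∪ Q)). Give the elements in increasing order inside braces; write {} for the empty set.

P^c = {1, 2, 5, 6, 8, 10, 11, 12}
R ∪ Q = {1, 2, 4, 5, 8}
P △ (R ∪ Q) = {1, 2, 3, 5, 7, 8, 9}
P^c △ (P △ (R ∪ Q)) = {3, 6, 7, 9, 10, 11, 12}

{3, 6, 7, 9, 10, 11, 12}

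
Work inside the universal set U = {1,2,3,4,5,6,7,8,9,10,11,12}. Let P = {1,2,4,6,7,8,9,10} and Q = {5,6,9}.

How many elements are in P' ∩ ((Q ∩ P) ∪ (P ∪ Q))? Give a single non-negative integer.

1

P' = {3,5,11,12}
Q ∩ P = {6,9}
P ∪ Q = {1,2,4,5,6,7,8,9,10}
(Q ∩ P) ∪ (P ∪ Q) = {1,2,4,5,6,7,8,9,10}
P' ∩ ((Q ∩ P) ∪ (P ∪ Q)) = {5}
|P' ∩ ((Q ∩ P) ∪ (P ∪ Q))| = 1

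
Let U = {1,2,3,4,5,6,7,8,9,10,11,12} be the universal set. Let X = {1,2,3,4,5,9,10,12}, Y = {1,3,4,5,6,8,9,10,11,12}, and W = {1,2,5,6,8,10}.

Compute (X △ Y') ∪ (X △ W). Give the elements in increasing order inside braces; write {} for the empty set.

{1,3,4,5,6,7,8,9,10,12}

Y' = {2,7}
X △ Y' = {1,3,4,5,7,9,10,12}
X △ W = {3,4,6,8,9,12}
(X △ Y') ∪ (X △ W) = {1,3,4,5,6,7,8,9,10,12}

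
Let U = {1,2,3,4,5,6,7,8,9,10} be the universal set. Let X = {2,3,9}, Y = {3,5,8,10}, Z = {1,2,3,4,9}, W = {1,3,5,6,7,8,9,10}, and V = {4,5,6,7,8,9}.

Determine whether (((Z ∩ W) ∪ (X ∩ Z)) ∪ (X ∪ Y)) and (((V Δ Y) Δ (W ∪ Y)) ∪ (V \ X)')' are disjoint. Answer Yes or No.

Yes

Z ∩ W = {1,3,9}
X ∩ Z = {2,3,9}
(Z ∩ W) ∪ (X ∩ Z) = {1,2,3,9}
X ∪ Y = {2,3,5,8,9,10}
((Z ∩ W) ∪ (X ∩ Z)) ∪ (X ∪ Y) = {1,2,3,5,8,9,10}
V Δ Y = {3,4,6,7,9,10}
W ∪ Y = {1,3,5,6,7,8,9,10}
(V Δ Y) Δ (W ∪ Y) = {1,4,5,8}
V \ X = {4,5,6,7,8}
(V \ X)' = {1,2,3,9,10}
((V Δ Y) Δ (W ∪ Y)) ∪ (V \ X)' = {1,2,3,4,5,8,9,10}
(((V Δ Y) Δ (W ∪ Y)) ∪ (V \ X)')' = {6,7}
{1,2,3,5,8,9,10} and {6,7} share no elements.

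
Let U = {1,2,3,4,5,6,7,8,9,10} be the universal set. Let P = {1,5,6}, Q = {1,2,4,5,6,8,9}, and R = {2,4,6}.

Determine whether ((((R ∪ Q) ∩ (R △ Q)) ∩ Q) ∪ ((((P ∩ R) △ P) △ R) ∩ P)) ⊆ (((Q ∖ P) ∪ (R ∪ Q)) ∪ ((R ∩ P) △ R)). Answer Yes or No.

R ∪ Q = {1,2,4,5,6,8,9}
R △ Q = {1,5,8,9}
(R ∪ Q) ∩ (R △ Q) = {1,5,8,9}
((R ∪ Q) ∩ (R △ Q)) ∩ Q = {1,5,8,9}
P ∩ R = {6}
(P ∩ R) △ P = {1,5}
((P ∩ R) △ P) △ R = {1,2,4,5,6}
(((P ∩ R) △ P) △ R) ∩ P = {1,5,6}
(((R ∪ Q) ∩ (R △ Q)) ∩ Q) ∪ ((((P ∩ R) △ P) △ R) ∩ P) = {1,5,6,8,9}
Q ∖ P = {2,4,8,9}
(Q ∖ P) ∪ (R ∪ Q) = {1,2,4,5,6,8,9}
R ∩ P = {6}
(R ∩ P) △ R = {2,4}
((Q ∖ P) ∪ (R ∪ Q)) ∪ ((R ∩ P) △ R) = {1,2,4,5,6,8,9}
Every element of {1,5,6,8,9} is in {1,2,4,5,6,8,9}, so (((R ∪ Q) ∩ (R △ Q)) ∩ Q) ∪ ((((P ∩ R) △ P) △ R) ∩ P) ⊆ ((Q ∖ P) ∪ (R ∪ Q)) ∪ ((R ∩ P) △ R).

Yes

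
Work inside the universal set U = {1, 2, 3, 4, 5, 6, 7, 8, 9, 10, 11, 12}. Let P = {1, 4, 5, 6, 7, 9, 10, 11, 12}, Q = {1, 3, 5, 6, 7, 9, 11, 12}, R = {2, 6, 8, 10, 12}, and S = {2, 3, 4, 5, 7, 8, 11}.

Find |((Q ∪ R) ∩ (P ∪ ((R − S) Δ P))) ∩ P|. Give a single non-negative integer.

Q ∪ R = {1, 2, 3, 5, 6, 7, 8, 9, 10, 11, 12}
R − S = {6, 10, 12}
(R − S) Δ P = {1, 4, 5, 7, 9, 11}
P ∪ ((R − S) Δ P) = {1, 4, 5, 6, 7, 9, 10, 11, 12}
(Q ∪ R) ∩ (P ∪ ((R − S) Δ P)) = {1, 5, 6, 7, 9, 10, 11, 12}
((Q ∪ R) ∩ (P ∪ ((R − S) Δ P))) ∩ P = {1, 5, 6, 7, 9, 10, 11, 12}
|((Q ∪ R) ∩ (P ∪ ((R − S) Δ P))) ∩ P| = 8

8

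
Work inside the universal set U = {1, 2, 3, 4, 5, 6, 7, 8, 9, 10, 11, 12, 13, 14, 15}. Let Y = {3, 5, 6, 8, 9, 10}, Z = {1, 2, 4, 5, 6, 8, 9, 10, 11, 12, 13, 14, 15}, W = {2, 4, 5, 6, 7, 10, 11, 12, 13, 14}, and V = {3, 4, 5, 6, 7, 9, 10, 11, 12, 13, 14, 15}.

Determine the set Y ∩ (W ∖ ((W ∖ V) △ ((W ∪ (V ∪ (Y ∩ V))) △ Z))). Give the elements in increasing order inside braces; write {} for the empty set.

{5, 6, 10}

W ∖ V = {2}
Y ∩ V = {3, 5, 6, 9, 10}
V ∪ (Y ∩ V) = {3, 4, 5, 6, 7, 9, 10, 11, 12, 13, 14, 15}
W ∪ (V ∪ (Y ∩ V)) = {2, 3, 4, 5, 6, 7, 9, 10, 11, 12, 13, 14, 15}
(W ∪ (V ∪ (Y ∩ V))) △ Z = {1, 3, 7, 8}
(W ∖ V) △ ((W ∪ (V ∪ (Y ∩ V))) △ Z) = {1, 2, 3, 7, 8}
W ∖ ((W ∖ V) △ ((W ∪ (V ∪ (Y ∩ V))) △ Z)) = {4, 5, 6, 10, 11, 12, 13, 14}
Y ∩ (W ∖ ((W ∖ V) △ ((W ∪ (V ∪ (Y ∩ V))) △ Z))) = {5, 6, 10}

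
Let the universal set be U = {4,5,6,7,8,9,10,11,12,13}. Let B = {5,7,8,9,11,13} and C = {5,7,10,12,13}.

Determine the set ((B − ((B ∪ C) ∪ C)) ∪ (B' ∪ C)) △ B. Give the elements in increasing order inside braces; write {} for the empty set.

B ∪ C = {5,7,8,9,10,11,12,13}
(B ∪ C) ∪ C = {5,7,8,9,10,11,12,13}
B − ((B ∪ C) ∪ C) = {}
B' = {4,6,10,12}
B' ∪ C = {4,5,6,7,10,12,13}
(B − ((B ∪ C) ∪ C)) ∪ (B' ∪ C) = {4,5,6,7,10,12,13}
((B − ((B ∪ C) ∪ C)) ∪ (B' ∪ C)) △ B = {4,6,8,9,10,11,12}

{4,6,8,9,10,11,12}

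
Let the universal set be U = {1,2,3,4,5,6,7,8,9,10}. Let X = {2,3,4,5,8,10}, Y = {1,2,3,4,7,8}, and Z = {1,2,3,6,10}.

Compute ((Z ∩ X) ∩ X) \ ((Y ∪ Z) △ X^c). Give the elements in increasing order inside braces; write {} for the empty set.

Z ∩ X = {2,3,10}
(Z ∩ X) ∩ X = {2,3,10}
Y ∪ Z = {1,2,3,4,6,7,8,10}
X^c = {1,6,7,9}
(Y ∪ Z) △ X^c = {2,3,4,8,9,10}
((Z ∩ X) ∩ X) \ ((Y ∪ Z) △ X^c) = {}

{}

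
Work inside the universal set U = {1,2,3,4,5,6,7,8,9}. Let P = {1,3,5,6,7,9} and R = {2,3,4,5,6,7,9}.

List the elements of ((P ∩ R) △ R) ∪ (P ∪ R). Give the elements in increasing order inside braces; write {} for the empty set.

P ∩ R = {3,5,6,7,9}
(P ∩ R) △ R = {2,4}
P ∪ R = {1,2,3,4,5,6,7,9}
((P ∩ R) △ R) ∪ (P ∪ R) = {1,2,3,4,5,6,7,9}

{1,2,3,4,5,6,7,9}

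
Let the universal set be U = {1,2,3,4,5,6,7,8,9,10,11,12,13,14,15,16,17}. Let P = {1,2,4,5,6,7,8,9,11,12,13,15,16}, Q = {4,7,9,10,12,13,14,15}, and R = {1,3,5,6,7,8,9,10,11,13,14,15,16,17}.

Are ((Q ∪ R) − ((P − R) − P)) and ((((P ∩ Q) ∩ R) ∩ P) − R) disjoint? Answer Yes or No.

Q ∪ R = {1,3,4,5,6,7,8,9,10,11,12,13,14,15,16,17}
P − R = {2,4,12}
(P − R) − P = {}
(Q ∪ R) − ((P − R) − P) = {1,3,4,5,6,7,8,9,10,11,12,13,14,15,16,17}
P ∩ Q = {4,7,9,12,13,15}
(P ∩ Q) ∩ R = {7,9,13,15}
((P ∩ Q) ∩ R) ∩ P = {7,9,13,15}
(((P ∩ Q) ∩ R) ∩ P) − R = {}
{1,3,4,5,6,7,8,9,10,11,12,13,14,15,16,17} and {} share no elements.

Yes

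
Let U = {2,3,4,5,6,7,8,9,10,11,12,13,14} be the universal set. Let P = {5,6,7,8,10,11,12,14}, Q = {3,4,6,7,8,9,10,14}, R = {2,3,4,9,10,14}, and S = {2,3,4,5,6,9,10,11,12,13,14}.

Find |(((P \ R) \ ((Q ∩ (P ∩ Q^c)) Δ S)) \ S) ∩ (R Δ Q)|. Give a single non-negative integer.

2

P \ R = {5,6,7,8,11,12}
Q^c = {2,5,11,12,13}
P ∩ Q^c = {5,11,12}
Q ∩ (P ∩ Q^c) = {}
(Q ∩ (P ∩ Q^c)) Δ S = {2,3,4,5,6,9,10,11,12,13,14}
(P \ R) \ ((Q ∩ (P ∩ Q^c)) Δ S) = {7,8}
((P \ R) \ ((Q ∩ (P ∩ Q^c)) Δ S)) \ S = {7,8}
R Δ Q = {2,6,7,8}
(((P \ R) \ ((Q ∩ (P ∩ Q^c)) Δ S)) \ S) ∩ (R Δ Q) = {7,8}
|(((P \ R) \ ((Q ∩ (P ∩ Q^c)) Δ S)) \ S) ∩ (R Δ Q)| = 2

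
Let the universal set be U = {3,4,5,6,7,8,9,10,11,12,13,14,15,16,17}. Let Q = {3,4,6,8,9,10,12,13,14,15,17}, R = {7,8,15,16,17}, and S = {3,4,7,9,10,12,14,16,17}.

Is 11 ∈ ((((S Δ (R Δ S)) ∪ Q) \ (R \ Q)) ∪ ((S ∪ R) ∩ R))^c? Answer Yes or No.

11 ∉ R and 11 ∉ S, so 11 ∉ R Δ S
11 ∉ S and 11 ∉ (R Δ S), so 11 ∉ S Δ (R Δ S)
11 ∉ (S Δ (R Δ S)) and 11 ∉ Q, so 11 ∉ (S Δ (R Δ S)) ∪ Q
11 ∉ R and 11 ∉ Q, so 11 ∉ R \ Q
11 ∉ ((S Δ (R Δ S)) ∪ Q) and 11 ∉ (R \ Q), so 11 ∉ ((S Δ (R Δ S)) ∪ Q) \ (R \ Q)
11 ∉ S and 11 ∉ R, so 11 ∉ S ∪ R
11 ∉ (S ∪ R) and 11 ∉ R, so 11 ∉ (S ∪ R) ∩ R
11 ∉ (((S Δ (R Δ S)) ∪ Q) \ (R \ Q)) and 11 ∉ ((S ∪ R) ∩ R), so 11 ∉ (((S Δ (R Δ S)) ∪ Q) \ (R \ Q)) ∪ ((S ∪ R) ∩ R)
11 ∈ ((((S Δ (R Δ S)) ∪ Q) \ (R \ Q)) ∪ ((S ∪ R) ∩ R))^c since 11 ∉ ((((S Δ (R Δ S)) ∪ Q) \ (R \ Q)) ∪ ((S ∪ R) ∩ R))

Yes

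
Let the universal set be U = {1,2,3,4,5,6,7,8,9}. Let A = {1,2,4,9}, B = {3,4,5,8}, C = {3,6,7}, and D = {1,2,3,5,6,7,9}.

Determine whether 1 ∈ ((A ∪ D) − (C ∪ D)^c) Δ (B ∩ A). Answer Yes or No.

1 ∈ A and 1 ∈ D, so 1 ∈ A ∪ D
1 ∉ C and 1 ∈ D, so 1 ∈ C ∪ D
1 ∉ (C ∪ D)^c since 1 ∈ (C ∪ D)
1 ∈ (A ∪ D) and 1 ∉ (C ∪ D)^c, so 1 ∈ (A ∪ D) − (C ∪ D)^c
1 ∉ B and 1 ∈ A, so 1 ∉ B ∩ A
1 ∈ ((A ∪ D) − (C ∪ D)^c) and 1 ∉ (B ∩ A), so 1 ∈ ((A ∪ D) − (C ∪ D)^c) Δ (B ∩ A)

Yes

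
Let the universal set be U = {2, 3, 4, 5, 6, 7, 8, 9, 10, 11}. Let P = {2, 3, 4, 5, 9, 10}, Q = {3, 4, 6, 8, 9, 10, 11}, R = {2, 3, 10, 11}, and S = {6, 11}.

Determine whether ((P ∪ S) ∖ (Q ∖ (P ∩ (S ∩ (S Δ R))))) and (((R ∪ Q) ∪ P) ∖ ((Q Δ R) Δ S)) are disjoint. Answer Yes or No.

No

P ∪ S = {2, 3, 4, 5, 6, 9, 10, 11}
S Δ R = {2, 3, 6, 10}
S ∩ (S Δ R) = {6}
P ∩ (S ∩ (S Δ R)) = {}
Q ∖ (P ∩ (S ∩ (S Δ R))) = {3, 4, 6, 8, 9, 10, 11}
(P ∪ S) ∖ (Q ∖ (P ∩ (S ∩ (S Δ R)))) = {2, 5}
R ∪ Q = {2, 3, 4, 6, 8, 9, 10, 11}
(R ∪ Q) ∪ P = {2, 3, 4, 5, 6, 8, 9, 10, 11}
Q Δ R = {2, 4, 6, 8, 9}
(Q Δ R) Δ S = {2, 4, 8, 9, 11}
((R ∪ Q) ∪ P) ∖ ((Q Δ R) Δ S) = {3, 5, 6, 10}
5 lies in both, so they are not disjoint.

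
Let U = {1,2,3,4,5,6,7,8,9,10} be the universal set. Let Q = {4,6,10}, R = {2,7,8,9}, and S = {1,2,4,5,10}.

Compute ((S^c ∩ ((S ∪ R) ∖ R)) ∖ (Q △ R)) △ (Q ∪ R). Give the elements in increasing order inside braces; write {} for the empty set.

S^c = {3,6,7,8,9}
S ∪ R = {1,2,4,5,7,8,9,10}
(S ∪ R) ∖ R = {1,4,5,10}
S^c ∩ ((S ∪ R) ∖ R) = {}
Q △ R = {2,4,6,7,8,9,10}
(S^c ∩ ((S ∪ R) ∖ R)) ∖ (Q △ R) = {}
Q ∪ R = {2,4,6,7,8,9,10}
((S^c ∩ ((S ∪ R) ∖ R)) ∖ (Q △ R)) △ (Q ∪ R) = {2,4,6,7,8,9,10}

{2,4,6,7,8,9,10}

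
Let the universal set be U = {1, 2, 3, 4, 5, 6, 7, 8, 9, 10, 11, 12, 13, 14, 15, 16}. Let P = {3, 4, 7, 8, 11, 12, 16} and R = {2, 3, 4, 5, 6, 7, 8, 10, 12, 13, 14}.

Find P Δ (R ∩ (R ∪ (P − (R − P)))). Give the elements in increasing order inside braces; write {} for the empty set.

{2, 5, 6, 10, 11, 13, 14, 16}

R − P = {2, 5, 6, 10, 13, 14}
P − (R − P) = {3, 4, 7, 8, 11, 12, 16}
R ∪ (P − (R − P)) = {2, 3, 4, 5, 6, 7, 8, 10, 11, 12, 13, 14, 16}
R ∩ (R ∪ (P − (R − P))) = {2, 3, 4, 5, 6, 7, 8, 10, 12, 13, 14}
P Δ (R ∩ (R ∪ (P − (R − P)))) = {2, 5, 6, 10, 11, 13, 14, 16}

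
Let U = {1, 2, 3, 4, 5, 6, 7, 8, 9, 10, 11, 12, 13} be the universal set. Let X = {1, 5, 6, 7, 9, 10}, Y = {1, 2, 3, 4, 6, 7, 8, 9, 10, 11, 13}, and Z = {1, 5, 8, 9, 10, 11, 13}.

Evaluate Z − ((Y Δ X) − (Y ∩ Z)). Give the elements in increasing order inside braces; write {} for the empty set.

{1, 8, 9, 10, 11, 13}

Y Δ X = {2, 3, 4, 5, 8, 11, 13}
Y ∩ Z = {1, 8, 9, 10, 11, 13}
(Y Δ X) − (Y ∩ Z) = {2, 3, 4, 5}
Z − ((Y Δ X) − (Y ∩ Z)) = {1, 8, 9, 10, 11, 13}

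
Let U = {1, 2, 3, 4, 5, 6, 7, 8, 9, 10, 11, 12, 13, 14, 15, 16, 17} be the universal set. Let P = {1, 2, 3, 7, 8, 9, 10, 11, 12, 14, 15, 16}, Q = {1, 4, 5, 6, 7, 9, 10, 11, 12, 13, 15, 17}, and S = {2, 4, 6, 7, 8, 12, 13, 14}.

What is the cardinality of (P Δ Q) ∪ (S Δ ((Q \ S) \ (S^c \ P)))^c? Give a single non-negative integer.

P Δ Q = {2, 3, 4, 5, 6, 8, 13, 14, 16, 17}
Q \ S = {1, 5, 9, 10, 11, 15, 17}
S^c = {1, 3, 5, 9, 10, 11, 15, 16, 17}
S^c \ P = {5, 17}
(Q \ S) \ (S^c \ P) = {1, 9, 10, 11, 15}
S Δ ((Q \ S) \ (S^c \ P)) = {1, 2, 4, 6, 7, 8, 9, 10, 11, 12, 13, 14, 15}
(S Δ ((Q \ S) \ (S^c \ P)))^c = {3, 5, 16, 17}
(P Δ Q) ∪ (S Δ ((Q \ S) \ (S^c \ P)))^c = {2, 3, 4, 5, 6, 8, 13, 14, 16, 17}
|(P Δ Q) ∪ (S Δ ((Q \ S) \ (S^c \ P)))^c| = 10

10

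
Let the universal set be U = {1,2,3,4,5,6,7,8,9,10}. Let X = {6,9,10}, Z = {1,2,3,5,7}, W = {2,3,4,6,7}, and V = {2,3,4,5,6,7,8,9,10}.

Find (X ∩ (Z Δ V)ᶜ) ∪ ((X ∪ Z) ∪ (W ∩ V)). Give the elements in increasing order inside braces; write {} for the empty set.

{1,2,3,4,5,6,7,9,10}

Z Δ V = {1,4,6,8,9,10}
(Z Δ V)ᶜ = {2,3,5,7}
X ∩ (Z Δ V)ᶜ = {}
X ∪ Z = {1,2,3,5,6,7,9,10}
W ∩ V = {2,3,4,6,7}
(X ∪ Z) ∪ (W ∩ V) = {1,2,3,4,5,6,7,9,10}
(X ∩ (Z Δ V)ᶜ) ∪ ((X ∪ Z) ∪ (W ∩ V)) = {1,2,3,4,5,6,7,9,10}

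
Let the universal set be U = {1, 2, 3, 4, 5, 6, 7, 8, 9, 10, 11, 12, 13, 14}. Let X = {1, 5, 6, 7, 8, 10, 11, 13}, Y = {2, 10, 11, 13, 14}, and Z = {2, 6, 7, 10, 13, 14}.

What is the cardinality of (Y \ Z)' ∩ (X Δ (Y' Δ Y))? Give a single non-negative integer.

Y \ Z = {11}
(Y \ Z)' = {1, 2, 3, 4, 5, 6, 7, 8, 9, 10, 12, 13, 14}
Y' = {1, 3, 4, 5, 6, 7, 8, 9, 12}
Y' Δ Y = {1, 2, 3, 4, 5, 6, 7, 8, 9, 10, 11, 12, 13, 14}
X Δ (Y' Δ Y) = {2, 3, 4, 9, 12, 14}
(Y \ Z)' ∩ (X Δ (Y' Δ Y)) = {2, 3, 4, 9, 12, 14}
|(Y \ Z)' ∩ (X Δ (Y' Δ Y))| = 6

6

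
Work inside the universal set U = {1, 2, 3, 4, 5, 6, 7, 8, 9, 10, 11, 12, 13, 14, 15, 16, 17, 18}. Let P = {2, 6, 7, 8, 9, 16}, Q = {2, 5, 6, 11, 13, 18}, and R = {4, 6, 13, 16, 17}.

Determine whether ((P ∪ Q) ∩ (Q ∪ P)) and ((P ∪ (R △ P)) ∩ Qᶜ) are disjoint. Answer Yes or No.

P ∪ Q = {2, 5, 6, 7, 8, 9, 11, 13, 16, 18}
Q ∪ P = {2, 5, 6, 7, 8, 9, 11, 13, 16, 18}
(P ∪ Q) ∩ (Q ∪ P) = {2, 5, 6, 7, 8, 9, 11, 13, 16, 18}
R △ P = {2, 4, 7, 8, 9, 13, 17}
P ∪ (R △ P) = {2, 4, 6, 7, 8, 9, 13, 16, 17}
Qᶜ = {1, 3, 4, 7, 8, 9, 10, 12, 14, 15, 16, 17}
(P ∪ (R △ P)) ∩ Qᶜ = {4, 7, 8, 9, 16, 17}
7 lies in both, so they are not disjoint.

No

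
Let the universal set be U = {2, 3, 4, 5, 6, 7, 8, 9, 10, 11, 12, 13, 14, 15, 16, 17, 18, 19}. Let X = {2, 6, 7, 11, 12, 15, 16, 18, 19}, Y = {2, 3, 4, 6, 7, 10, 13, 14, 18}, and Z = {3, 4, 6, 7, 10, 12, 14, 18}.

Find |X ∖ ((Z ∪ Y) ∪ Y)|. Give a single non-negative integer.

4

Z ∪ Y = {2, 3, 4, 6, 7, 10, 12, 13, 14, 18}
(Z ∪ Y) ∪ Y = {2, 3, 4, 6, 7, 10, 12, 13, 14, 18}
X ∖ ((Z ∪ Y) ∪ Y) = {11, 15, 16, 19}
|X ∖ ((Z ∪ Y) ∪ Y)| = 4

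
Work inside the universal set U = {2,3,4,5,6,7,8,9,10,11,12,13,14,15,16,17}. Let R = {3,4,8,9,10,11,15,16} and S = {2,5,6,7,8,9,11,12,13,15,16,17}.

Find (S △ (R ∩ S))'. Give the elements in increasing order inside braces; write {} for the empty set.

R ∩ S = {8,9,11,15,16}
S △ (R ∩ S) = {2,5,6,7,12,13,17}
(S △ (R ∩ S))' = {3,4,8,9,10,11,14,15,16}

{3,4,8,9,10,11,14,15,16}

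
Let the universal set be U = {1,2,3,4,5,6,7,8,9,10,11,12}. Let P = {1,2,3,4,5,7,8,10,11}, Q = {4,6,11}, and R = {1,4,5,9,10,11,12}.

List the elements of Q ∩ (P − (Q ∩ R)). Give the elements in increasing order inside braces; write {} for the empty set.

{}

Q ∩ R = {4,11}
P − (Q ∩ R) = {1,2,3,5,7,8,10}
Q ∩ (P − (Q ∩ R)) = {}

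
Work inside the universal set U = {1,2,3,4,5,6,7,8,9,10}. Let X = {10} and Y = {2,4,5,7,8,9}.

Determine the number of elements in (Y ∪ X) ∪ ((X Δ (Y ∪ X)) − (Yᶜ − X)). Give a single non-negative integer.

7

Y ∪ X = {2,4,5,7,8,9,10}
X Δ (Y ∪ X) = {2,4,5,7,8,9}
Yᶜ = {1,3,6,10}
Yᶜ − X = {1,3,6}
(X Δ (Y ∪ X)) − (Yᶜ − X) = {2,4,5,7,8,9}
(Y ∪ X) ∪ ((X Δ (Y ∪ X)) − (Yᶜ − X)) = {2,4,5,7,8,9,10}
|(Y ∪ X) ∪ ((X Δ (Y ∪ X)) − (Yᶜ − X))| = 7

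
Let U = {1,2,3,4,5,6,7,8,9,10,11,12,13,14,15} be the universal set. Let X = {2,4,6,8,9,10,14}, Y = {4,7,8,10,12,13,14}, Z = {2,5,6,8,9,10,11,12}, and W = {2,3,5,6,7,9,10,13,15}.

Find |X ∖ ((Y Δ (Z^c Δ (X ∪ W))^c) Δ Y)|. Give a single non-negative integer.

5

Z^c = {1,3,4,7,13,14,15}
X ∪ W = {2,3,4,5,6,7,8,9,10,13,14,15}
Z^c Δ (X ∪ W) = {1,2,5,6,8,9,10}
(Z^c Δ (X ∪ W))^c = {3,4,7,11,12,13,14,15}
Y Δ (Z^c Δ (X ∪ W))^c = {3,8,10,11,15}
(Y Δ (Z^c Δ (X ∪ W))^c) Δ Y = {3,4,7,11,12,13,14,15}
X ∖ ((Y Δ (Z^c Δ (X ∪ W))^c) Δ Y) = {2,6,8,9,10}
|X ∖ ((Y Δ (Z^c Δ (X ∪ W))^c) Δ Y)| = 5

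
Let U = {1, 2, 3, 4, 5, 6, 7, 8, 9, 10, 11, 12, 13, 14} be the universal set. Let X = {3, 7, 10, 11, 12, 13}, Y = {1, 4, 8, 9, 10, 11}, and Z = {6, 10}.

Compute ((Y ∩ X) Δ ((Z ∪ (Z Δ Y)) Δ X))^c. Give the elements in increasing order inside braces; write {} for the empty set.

{2, 5, 14}

Y ∩ X = {10, 11}
Z Δ Y = {1, 4, 6, 8, 9, 11}
Z ∪ (Z Δ Y) = {1, 4, 6, 8, 9, 10, 11}
(Z ∪ (Z Δ Y)) Δ X = {1, 3, 4, 6, 7, 8, 9, 12, 13}
(Y ∩ X) Δ ((Z ∪ (Z Δ Y)) Δ X) = {1, 3, 4, 6, 7, 8, 9, 10, 11, 12, 13}
((Y ∩ X) Δ ((Z ∪ (Z Δ Y)) Δ X))^c = {2, 5, 14}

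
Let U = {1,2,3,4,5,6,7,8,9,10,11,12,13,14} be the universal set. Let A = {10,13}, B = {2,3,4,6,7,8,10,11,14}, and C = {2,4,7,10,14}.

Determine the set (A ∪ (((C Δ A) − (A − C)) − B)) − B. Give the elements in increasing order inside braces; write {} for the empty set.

{13}

C Δ A = {2,4,7,13,14}
A − C = {13}
(C Δ A) − (A − C) = {2,4,7,14}
((C Δ A) − (A − C)) − B = {}
A ∪ (((C Δ A) − (A − C)) − B) = {10,13}
(A ∪ (((C Δ A) − (A − C)) − B)) − B = {13}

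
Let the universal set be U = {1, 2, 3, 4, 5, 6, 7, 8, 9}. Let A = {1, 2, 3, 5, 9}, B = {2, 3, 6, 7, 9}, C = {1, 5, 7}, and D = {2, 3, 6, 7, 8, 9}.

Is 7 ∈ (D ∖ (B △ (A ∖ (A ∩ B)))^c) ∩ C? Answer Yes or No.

7 ∉ A and 7 ∈ B, so 7 ∉ A ∩ B
7 ∉ A and 7 ∉ (A ∩ B), so 7 ∉ A ∖ (A ∩ B)
7 ∈ B and 7 ∉ (A ∖ (A ∩ B)), so 7 ∈ B △ (A ∖ (A ∩ B))
7 ∉ (B △ (A ∖ (A ∩ B)))^c since 7 ∈ (B △ (A ∖ (A ∩ B)))
7 ∈ D and 7 ∉ (B △ (A ∖ (A ∩ B)))^c, so 7 ∈ D ∖ (B △ (A ∖ (A ∩ B)))^c
7 ∈ (D ∖ (B △ (A ∖ (A ∩ B)))^c) and 7 ∈ C, so 7 ∈ (D ∖ (B △ (A ∖ (A ∩ B)))^c) ∩ C

Yes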